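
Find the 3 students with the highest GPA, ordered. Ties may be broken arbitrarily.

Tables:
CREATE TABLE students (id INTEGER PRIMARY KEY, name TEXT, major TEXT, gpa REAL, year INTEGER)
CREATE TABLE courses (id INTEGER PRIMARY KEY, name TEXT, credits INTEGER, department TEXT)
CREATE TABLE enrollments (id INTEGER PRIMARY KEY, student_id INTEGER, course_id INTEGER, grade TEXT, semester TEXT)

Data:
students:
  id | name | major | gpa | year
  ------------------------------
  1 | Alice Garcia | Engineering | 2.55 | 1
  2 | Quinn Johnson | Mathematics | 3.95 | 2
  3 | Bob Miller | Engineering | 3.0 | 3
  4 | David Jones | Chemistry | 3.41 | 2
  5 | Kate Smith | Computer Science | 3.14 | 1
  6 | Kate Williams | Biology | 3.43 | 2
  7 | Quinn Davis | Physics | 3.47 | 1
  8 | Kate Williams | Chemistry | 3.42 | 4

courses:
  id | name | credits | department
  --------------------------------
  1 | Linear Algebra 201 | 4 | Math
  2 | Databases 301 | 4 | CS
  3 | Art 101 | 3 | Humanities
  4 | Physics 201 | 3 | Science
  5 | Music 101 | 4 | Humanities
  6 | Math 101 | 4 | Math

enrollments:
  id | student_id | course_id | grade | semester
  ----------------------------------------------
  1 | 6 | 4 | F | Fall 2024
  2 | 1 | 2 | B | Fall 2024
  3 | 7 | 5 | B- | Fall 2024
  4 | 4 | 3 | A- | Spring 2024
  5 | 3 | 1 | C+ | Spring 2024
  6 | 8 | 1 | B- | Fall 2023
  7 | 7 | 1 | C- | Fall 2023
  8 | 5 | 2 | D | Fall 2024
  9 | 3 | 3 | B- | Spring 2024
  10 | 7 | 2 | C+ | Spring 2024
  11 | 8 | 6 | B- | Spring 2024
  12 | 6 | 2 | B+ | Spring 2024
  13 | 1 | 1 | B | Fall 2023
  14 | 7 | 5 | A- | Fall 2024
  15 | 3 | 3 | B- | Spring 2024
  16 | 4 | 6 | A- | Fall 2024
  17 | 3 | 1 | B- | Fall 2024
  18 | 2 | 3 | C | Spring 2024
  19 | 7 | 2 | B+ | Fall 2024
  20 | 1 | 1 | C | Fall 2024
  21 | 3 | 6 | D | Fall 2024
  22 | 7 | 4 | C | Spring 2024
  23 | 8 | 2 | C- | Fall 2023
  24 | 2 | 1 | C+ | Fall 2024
SELECT name, gpa FROM students ORDER BY gpa DESC LIMIT 3

Execution result:
name | gpa
Quinn Johnson | 3.95
Quinn Davis | 3.47
Kate Williams | 3.43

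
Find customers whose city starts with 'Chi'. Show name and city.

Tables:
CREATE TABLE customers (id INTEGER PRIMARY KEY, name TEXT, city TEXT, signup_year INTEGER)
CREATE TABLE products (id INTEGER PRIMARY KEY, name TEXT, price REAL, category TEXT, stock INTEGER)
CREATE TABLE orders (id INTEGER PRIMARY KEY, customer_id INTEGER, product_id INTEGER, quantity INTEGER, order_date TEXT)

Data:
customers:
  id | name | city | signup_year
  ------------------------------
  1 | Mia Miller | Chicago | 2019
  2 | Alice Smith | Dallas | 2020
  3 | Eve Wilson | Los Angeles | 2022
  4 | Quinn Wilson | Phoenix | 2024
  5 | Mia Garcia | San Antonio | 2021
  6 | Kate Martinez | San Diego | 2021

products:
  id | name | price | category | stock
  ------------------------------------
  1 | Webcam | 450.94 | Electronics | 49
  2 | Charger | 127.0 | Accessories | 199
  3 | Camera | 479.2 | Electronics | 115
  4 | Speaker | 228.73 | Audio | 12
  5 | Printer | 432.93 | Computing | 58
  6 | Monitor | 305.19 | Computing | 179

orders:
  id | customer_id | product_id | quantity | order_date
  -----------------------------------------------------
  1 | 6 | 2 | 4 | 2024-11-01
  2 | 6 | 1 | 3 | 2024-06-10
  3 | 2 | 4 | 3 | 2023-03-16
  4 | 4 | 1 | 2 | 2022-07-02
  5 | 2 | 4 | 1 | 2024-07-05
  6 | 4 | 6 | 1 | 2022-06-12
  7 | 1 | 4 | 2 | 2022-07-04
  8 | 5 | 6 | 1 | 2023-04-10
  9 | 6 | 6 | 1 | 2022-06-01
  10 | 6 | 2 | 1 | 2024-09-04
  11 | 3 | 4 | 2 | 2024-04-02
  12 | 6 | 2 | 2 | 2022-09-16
SELECT name, city FROM customers WHERE city LIKE 'Chi%'

Execution result:
name | city
Mia Miller | Chicago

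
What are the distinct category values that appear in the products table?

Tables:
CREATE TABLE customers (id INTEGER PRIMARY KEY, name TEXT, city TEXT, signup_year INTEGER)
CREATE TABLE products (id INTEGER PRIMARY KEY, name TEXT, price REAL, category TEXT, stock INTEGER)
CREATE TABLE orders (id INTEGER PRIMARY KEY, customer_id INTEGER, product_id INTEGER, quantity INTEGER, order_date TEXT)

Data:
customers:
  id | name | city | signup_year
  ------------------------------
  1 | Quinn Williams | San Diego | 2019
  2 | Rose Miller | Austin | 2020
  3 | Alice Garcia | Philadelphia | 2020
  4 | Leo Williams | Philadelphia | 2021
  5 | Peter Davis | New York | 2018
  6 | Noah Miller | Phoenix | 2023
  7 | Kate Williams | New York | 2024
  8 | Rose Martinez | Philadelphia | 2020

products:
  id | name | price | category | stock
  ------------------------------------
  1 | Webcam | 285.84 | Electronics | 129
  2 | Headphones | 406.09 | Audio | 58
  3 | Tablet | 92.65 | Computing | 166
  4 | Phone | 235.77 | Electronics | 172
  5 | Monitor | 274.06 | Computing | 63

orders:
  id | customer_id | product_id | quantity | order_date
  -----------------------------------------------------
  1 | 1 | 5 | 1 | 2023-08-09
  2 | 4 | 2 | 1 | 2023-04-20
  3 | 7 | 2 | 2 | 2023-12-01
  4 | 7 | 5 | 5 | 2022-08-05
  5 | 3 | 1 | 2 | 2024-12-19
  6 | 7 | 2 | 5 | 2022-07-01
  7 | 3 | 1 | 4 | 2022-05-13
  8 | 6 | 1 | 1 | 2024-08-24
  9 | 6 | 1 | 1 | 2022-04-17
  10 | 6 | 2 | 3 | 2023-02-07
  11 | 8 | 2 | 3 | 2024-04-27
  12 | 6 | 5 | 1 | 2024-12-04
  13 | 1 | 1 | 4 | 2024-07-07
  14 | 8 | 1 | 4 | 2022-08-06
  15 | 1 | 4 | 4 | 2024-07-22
SELECT DISTINCT category FROM products

Execution result:
category
Electronics
Audio
Computing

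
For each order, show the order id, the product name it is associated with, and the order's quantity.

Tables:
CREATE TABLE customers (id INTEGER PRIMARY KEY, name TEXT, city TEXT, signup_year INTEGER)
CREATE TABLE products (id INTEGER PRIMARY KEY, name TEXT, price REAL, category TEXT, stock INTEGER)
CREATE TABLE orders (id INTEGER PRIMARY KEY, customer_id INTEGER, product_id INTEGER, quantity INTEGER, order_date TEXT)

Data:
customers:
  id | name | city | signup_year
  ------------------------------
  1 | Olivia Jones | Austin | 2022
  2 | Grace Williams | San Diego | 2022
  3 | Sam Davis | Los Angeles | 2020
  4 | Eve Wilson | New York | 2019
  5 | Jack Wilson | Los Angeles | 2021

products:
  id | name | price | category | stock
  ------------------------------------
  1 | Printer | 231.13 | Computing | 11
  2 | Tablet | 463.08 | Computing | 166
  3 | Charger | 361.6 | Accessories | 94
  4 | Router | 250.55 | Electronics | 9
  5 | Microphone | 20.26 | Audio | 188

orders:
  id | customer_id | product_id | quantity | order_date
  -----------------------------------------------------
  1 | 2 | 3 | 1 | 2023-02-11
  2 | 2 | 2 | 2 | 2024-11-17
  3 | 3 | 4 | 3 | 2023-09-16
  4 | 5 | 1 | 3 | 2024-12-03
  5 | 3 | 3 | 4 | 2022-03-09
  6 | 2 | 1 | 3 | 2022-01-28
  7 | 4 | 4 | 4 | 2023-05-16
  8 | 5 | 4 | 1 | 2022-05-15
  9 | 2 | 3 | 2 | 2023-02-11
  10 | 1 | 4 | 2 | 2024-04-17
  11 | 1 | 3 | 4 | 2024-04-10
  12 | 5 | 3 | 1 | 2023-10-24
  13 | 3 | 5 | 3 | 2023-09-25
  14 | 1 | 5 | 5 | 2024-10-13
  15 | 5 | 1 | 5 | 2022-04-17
SELECT c.id, p.name AS product, c.quantity FROM orders c JOIN products p ON c.product_id = p.id

Execution result:
id | product | quantity
1 | Charger | 1
2 | Tablet | 2
3 | Router | 3
4 | Printer | 3
5 | Charger | 4
6 | Printer | 3
7 | Router | 4
8 | Router | 1
9 | Charger | 2
10 | Router | 2
11 | Charger | 4
12 | Charger | 1
13 | Microphone | 3
14 | Microphone | 5
15 | Printer | 5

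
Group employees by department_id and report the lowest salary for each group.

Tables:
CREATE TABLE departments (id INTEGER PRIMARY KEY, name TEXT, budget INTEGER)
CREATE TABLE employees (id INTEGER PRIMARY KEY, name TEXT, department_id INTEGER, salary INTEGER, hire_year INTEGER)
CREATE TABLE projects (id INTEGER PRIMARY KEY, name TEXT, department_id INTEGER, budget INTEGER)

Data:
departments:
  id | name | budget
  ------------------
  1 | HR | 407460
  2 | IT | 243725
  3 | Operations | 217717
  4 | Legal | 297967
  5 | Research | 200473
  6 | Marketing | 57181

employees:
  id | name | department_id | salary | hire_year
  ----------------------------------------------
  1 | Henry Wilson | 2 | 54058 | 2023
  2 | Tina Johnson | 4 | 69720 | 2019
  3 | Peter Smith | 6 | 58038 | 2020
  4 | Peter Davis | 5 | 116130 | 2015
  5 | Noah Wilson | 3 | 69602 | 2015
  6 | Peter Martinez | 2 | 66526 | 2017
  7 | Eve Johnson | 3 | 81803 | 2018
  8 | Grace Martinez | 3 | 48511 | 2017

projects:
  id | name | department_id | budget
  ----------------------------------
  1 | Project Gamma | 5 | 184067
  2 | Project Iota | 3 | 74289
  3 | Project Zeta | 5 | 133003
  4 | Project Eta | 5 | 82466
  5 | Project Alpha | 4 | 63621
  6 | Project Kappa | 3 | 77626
SELECT department_id, MIN(salary) AS min_salary FROM employees GROUP BY department_id

Execution result:
department_id | min_salary
2 | 54058
3 | 48511
4 | 69720
5 | 116130
6 | 58038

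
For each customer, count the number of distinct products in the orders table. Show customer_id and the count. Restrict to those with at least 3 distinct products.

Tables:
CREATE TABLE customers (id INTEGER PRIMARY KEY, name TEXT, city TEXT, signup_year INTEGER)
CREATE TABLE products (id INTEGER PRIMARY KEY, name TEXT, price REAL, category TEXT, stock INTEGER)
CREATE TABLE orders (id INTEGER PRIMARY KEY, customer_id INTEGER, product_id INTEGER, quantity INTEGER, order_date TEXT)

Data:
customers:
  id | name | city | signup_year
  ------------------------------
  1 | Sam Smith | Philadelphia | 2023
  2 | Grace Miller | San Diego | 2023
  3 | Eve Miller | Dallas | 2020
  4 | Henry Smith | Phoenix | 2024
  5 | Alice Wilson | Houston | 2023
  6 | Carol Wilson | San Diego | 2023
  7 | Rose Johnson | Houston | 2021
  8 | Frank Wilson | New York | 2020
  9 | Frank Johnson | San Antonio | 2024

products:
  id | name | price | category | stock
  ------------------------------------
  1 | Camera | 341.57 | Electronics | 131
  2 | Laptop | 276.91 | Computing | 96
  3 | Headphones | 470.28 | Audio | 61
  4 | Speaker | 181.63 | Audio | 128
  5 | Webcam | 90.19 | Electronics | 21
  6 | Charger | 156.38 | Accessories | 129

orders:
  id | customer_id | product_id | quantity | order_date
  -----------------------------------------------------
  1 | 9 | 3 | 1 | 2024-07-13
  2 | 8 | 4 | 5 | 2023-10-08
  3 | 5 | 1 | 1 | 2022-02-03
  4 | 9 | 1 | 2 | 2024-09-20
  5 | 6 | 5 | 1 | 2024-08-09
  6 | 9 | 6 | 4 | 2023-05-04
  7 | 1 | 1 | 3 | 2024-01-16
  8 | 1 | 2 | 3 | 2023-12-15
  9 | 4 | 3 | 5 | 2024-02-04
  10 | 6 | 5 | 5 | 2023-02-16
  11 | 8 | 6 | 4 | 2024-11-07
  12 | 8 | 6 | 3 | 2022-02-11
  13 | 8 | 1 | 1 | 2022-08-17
SELECT customer_id, COUNT(DISTINCT product_id) AS distinct_product_count FROM orders GROUP BY customer_id HAVING COUNT(DISTINCT product_id) >= 3

Execution result:
customer_id | distinct_product_count
8 | 3
9 | 3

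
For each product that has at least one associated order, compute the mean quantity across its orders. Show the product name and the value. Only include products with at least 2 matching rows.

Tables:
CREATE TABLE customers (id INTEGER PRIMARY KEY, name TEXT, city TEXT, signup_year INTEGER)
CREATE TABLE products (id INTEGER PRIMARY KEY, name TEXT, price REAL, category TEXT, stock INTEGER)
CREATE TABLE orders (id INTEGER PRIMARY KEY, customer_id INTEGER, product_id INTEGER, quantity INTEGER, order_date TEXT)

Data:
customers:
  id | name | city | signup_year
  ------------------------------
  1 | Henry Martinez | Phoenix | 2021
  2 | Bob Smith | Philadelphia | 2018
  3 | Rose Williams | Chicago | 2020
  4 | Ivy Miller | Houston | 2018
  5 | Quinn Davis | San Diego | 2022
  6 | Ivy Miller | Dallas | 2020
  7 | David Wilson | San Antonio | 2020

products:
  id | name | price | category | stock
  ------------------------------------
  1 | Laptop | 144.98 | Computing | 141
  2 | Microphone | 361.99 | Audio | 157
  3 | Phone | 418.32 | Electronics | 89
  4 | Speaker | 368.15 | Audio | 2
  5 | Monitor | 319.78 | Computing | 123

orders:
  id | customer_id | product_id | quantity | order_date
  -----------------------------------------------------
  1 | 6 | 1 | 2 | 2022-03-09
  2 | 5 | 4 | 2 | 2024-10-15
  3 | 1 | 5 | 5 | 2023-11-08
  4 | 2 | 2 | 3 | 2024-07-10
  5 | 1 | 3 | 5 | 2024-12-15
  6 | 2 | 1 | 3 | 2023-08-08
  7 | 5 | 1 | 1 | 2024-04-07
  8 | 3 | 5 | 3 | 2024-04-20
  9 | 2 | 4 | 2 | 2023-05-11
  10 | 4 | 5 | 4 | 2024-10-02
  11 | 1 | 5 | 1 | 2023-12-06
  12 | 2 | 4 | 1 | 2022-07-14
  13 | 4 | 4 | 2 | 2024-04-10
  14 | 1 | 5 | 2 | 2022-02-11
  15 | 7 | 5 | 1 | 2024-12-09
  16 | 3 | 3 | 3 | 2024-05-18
SELECT p.name, AVG(c.quantity) AS avg_quantity FROM orders c JOIN products p ON c.product_id = p.id GROUP BY p.id, p.name HAVING COUNT(*) >= 2

Execution result:
name | avg_quantity
Laptop | 2.00
Phone | 4.00
Speaker | 1.75
Monitor | 2.67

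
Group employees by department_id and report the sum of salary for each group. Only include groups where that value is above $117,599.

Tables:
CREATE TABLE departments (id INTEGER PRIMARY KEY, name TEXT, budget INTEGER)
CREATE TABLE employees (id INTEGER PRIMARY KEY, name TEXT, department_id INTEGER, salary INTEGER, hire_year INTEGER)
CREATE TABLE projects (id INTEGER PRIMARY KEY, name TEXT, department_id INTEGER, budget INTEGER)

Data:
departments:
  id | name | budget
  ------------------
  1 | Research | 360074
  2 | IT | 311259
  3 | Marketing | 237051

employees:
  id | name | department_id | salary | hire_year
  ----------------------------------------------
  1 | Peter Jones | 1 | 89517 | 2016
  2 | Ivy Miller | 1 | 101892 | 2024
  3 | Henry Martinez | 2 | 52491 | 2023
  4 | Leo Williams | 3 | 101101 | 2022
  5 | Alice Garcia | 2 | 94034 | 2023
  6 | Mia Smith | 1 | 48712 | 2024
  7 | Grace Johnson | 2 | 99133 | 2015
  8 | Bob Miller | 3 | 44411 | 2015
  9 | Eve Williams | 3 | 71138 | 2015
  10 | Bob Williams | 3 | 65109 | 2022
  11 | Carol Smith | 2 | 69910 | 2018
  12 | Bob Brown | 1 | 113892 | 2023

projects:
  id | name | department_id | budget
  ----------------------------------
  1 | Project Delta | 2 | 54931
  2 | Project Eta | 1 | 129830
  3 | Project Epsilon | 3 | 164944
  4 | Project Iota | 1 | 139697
SELECT department_id, SUM(salary) AS sum_salary FROM employees GROUP BY department_id HAVING SUM(salary) > 117599

Execution result:
department_id | sum_salary
1 | 354013
2 | 315568
3 | 281759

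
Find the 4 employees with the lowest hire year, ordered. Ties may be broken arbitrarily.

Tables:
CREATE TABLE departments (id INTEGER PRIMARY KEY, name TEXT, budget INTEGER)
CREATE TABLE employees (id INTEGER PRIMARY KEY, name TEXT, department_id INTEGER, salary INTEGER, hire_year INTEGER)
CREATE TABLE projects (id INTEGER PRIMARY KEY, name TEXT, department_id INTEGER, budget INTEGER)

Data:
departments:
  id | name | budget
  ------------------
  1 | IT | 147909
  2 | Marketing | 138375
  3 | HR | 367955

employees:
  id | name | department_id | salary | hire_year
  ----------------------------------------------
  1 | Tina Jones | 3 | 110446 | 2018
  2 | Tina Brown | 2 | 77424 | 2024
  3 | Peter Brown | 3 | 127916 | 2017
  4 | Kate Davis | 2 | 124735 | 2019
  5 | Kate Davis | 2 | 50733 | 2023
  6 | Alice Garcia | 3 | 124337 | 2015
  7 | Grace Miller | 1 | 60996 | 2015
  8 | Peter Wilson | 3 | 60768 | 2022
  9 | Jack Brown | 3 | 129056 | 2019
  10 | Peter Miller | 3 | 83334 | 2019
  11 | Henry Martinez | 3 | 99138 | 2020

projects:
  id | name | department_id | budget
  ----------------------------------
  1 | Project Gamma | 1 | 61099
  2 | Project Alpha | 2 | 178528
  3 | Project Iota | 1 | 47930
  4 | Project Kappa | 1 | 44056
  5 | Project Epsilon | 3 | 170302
SELECT name, hire_year FROM employees ORDER BY hire_year ASC LIMIT 4

Execution result:
name | hire_year
Alice Garcia | 2015
Grace Miller | 2015
Peter Brown | 2017
Tina Jones | 2018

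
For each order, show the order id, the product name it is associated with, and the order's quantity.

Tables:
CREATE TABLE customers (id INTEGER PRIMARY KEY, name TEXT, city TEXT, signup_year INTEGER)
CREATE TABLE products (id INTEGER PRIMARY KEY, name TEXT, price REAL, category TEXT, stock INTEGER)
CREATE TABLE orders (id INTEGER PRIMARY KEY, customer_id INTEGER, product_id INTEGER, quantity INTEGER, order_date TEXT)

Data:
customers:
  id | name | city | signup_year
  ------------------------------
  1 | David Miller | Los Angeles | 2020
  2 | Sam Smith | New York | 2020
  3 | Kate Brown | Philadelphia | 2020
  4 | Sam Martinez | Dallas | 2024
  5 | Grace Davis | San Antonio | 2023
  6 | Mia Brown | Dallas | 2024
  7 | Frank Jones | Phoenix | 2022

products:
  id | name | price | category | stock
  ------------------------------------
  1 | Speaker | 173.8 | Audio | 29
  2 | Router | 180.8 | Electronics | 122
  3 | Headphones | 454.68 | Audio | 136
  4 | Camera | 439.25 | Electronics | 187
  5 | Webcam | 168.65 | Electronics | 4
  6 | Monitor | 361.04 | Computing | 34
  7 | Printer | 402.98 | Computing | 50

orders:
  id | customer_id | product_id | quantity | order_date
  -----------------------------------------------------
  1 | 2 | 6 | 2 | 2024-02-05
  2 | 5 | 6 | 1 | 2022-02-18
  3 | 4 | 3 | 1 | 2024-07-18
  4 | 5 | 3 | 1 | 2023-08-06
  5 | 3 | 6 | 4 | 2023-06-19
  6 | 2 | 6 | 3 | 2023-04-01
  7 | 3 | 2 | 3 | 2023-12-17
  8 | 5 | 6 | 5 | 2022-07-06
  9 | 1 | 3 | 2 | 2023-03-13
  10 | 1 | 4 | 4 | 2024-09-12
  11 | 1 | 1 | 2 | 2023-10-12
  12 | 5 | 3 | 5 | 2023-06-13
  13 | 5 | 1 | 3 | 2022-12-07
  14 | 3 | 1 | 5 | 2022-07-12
SELECT c.id, p.name AS product, c.quantity FROM orders c JOIN products p ON c.product_id = p.id

Execution result:
id | product | quantity
1 | Monitor | 2
2 | Monitor | 1
3 | Headphones | 1
4 | Headphones | 1
5 | Monitor | 4
6 | Monitor | 3
7 | Router | 3
8 | Monitor | 5
9 | Headphones | 2
10 | Camera | 4
11 | Speaker | 2
12 | Headphones | 5
13 | Speaker | 3
14 | Speaker | 5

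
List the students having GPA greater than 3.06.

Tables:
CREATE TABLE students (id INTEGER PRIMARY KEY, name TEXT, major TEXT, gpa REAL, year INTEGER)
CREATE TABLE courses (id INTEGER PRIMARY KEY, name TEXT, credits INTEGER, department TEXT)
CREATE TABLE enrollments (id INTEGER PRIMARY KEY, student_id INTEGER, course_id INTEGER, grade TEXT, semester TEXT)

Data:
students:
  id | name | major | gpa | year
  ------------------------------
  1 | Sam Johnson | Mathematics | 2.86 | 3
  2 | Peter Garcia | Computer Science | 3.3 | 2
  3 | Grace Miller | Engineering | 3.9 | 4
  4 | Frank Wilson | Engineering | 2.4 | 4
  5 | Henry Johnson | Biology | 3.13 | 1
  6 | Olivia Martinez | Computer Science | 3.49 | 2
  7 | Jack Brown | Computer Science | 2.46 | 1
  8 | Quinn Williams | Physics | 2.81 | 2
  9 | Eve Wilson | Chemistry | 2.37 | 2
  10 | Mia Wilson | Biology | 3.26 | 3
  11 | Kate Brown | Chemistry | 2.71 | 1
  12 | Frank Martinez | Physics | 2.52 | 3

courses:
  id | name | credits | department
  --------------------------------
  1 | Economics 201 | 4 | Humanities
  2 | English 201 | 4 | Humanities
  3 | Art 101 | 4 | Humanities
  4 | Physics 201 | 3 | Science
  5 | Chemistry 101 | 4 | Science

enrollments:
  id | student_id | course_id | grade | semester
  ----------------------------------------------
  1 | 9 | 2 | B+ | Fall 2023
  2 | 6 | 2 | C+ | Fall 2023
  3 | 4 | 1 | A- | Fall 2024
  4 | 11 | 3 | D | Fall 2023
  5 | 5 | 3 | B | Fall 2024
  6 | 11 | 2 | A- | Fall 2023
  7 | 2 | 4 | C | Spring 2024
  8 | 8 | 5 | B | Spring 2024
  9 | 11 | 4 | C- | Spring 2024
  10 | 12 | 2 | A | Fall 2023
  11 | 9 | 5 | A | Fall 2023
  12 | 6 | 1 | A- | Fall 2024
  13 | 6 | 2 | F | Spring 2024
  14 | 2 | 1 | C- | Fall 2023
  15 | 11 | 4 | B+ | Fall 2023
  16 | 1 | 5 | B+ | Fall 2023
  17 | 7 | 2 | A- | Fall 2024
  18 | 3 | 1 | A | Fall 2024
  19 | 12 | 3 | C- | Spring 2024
SELECT name, gpa FROM students WHERE gpa > 3.06

Execution result:
name | gpa
Peter Garcia | 3.30
Grace Miller | 3.90
Henry Johnson | 3.13
Olivia Martinez | 3.49
Mia Wilson | 3.26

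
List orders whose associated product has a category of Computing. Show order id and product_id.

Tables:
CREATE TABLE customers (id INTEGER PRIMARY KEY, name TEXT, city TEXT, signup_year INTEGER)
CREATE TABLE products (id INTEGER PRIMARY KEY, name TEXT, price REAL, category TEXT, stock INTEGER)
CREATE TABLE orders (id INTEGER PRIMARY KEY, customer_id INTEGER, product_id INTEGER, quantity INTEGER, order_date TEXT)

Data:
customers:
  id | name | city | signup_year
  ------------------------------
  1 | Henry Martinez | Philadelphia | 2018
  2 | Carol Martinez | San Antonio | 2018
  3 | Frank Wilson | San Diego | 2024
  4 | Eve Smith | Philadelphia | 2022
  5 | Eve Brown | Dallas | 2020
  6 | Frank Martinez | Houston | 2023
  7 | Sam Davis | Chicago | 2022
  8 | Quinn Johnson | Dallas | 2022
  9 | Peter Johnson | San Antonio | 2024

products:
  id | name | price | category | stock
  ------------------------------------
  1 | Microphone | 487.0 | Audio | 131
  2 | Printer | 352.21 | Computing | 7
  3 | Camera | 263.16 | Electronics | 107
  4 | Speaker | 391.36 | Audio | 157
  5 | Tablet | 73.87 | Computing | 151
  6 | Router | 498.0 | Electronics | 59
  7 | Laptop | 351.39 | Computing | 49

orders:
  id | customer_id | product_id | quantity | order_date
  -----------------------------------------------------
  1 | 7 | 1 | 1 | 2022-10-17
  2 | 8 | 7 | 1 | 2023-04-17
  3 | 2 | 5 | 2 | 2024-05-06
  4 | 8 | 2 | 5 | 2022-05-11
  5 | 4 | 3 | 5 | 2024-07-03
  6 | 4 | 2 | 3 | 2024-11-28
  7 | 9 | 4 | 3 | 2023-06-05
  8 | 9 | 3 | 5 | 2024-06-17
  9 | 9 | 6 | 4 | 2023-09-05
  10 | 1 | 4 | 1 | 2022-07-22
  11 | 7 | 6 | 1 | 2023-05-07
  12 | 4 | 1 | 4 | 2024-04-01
SELECT id, product_id FROM orders WHERE product_id IN (SELECT id FROM products WHERE category = 'Computing')

Execution result:
id | product_id
2 | 7
3 | 5
4 | 2
6 | 2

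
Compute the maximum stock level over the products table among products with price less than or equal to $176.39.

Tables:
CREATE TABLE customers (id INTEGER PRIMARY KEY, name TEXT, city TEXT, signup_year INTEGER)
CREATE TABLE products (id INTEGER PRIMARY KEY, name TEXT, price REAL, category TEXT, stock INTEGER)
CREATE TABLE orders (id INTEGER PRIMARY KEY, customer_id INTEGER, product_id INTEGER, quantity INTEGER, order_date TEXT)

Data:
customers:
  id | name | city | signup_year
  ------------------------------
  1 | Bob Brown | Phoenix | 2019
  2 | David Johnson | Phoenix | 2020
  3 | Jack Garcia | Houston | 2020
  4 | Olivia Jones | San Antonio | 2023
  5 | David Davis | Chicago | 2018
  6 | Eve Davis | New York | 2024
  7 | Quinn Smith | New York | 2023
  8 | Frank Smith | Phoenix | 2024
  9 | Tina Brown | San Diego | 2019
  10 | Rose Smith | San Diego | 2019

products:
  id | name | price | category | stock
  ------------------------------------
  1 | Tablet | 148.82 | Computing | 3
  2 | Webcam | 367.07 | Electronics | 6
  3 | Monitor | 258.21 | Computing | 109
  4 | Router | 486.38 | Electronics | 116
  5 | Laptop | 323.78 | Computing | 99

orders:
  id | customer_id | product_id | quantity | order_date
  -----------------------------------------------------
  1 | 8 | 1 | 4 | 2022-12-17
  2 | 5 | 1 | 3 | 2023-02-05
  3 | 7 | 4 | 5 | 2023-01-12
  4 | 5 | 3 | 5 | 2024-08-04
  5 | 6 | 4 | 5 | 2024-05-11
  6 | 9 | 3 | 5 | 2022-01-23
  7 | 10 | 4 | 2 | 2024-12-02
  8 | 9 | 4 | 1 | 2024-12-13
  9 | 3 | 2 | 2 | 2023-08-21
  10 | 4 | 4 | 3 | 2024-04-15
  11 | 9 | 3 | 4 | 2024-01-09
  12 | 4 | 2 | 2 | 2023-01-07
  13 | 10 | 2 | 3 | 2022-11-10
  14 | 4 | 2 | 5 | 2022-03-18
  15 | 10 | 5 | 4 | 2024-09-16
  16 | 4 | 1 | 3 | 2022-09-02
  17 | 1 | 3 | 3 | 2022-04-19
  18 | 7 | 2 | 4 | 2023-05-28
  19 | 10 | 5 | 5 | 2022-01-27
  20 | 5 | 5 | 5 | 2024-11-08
SELECT MAX(stock) FROM products WHERE price <= 176.39

Execution result:
3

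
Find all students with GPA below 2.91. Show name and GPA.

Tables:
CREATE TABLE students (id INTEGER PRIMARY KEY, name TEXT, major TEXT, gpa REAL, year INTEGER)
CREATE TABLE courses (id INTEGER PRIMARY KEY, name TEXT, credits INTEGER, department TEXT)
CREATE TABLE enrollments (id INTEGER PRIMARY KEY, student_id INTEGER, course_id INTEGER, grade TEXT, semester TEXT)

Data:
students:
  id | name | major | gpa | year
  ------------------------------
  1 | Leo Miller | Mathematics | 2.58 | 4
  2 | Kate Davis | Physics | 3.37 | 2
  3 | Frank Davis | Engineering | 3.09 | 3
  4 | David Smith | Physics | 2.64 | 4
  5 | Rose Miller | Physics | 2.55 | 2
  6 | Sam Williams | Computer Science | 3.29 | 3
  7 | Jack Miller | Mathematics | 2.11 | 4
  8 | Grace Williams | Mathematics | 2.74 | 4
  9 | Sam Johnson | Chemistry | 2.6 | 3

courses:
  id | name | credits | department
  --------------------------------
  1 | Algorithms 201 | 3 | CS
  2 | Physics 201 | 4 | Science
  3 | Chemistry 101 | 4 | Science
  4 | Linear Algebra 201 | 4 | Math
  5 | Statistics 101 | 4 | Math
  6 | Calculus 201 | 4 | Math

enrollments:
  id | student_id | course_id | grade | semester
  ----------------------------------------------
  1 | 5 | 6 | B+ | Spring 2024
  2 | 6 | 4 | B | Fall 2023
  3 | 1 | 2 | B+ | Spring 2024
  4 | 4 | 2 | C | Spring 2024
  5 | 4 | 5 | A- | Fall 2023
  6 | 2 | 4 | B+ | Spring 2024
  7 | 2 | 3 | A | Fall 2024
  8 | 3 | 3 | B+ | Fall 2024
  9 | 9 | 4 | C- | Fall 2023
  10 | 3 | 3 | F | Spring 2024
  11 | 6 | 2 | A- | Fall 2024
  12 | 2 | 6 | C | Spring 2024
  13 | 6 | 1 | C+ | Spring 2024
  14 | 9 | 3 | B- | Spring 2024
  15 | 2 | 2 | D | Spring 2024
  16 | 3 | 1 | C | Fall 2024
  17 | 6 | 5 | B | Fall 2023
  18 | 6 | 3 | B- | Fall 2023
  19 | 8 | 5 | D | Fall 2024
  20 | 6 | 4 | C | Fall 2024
SELECT name, gpa FROM students WHERE gpa < 2.91

Execution result:
name | gpa
Leo Miller | 2.58
David Smith | 2.64
Rose Miller | 2.55
Jack Miller | 2.11
Grace Williams | 2.74
Sam Johnson | 2.60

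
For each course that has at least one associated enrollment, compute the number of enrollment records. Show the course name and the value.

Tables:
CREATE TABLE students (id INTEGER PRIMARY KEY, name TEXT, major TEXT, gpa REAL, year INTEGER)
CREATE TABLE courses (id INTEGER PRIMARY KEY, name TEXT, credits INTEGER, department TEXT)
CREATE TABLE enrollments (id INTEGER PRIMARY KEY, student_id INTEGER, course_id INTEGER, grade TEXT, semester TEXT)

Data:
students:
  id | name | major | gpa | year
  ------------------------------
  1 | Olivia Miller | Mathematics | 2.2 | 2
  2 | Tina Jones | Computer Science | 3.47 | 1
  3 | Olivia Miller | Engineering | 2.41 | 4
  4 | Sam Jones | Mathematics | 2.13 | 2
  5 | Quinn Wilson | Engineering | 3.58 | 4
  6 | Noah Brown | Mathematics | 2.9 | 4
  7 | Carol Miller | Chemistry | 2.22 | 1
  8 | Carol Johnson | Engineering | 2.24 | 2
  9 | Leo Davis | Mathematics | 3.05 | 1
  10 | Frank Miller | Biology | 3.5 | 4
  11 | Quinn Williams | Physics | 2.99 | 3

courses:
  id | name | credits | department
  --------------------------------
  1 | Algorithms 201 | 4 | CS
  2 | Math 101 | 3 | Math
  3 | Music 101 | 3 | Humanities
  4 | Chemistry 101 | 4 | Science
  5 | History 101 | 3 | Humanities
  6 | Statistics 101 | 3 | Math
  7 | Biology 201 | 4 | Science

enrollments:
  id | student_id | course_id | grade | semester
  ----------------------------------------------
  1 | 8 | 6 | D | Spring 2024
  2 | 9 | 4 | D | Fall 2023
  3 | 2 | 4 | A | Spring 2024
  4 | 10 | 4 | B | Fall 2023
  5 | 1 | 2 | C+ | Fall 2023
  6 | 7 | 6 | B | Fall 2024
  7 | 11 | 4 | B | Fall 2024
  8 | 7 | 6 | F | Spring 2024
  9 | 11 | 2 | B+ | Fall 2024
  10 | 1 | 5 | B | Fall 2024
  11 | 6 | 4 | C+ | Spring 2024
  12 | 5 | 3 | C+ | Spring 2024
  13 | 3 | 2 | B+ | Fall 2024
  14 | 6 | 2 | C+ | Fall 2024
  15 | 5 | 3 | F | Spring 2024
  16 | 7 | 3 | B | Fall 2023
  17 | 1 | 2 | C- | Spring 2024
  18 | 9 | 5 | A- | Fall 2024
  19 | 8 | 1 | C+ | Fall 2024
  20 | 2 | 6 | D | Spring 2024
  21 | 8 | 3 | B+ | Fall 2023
SELECT p.name, COUNT(*) AS n FROM enrollments c JOIN courses p ON c.course_id = p.id GROUP BY p.id, p.name

Execution result:
name | n
Algorithms 201 | 1
Math 101 | 5
Music 101 | 4
Chemistry 101 | 5
History 101 | 2
Statistics 101 | 4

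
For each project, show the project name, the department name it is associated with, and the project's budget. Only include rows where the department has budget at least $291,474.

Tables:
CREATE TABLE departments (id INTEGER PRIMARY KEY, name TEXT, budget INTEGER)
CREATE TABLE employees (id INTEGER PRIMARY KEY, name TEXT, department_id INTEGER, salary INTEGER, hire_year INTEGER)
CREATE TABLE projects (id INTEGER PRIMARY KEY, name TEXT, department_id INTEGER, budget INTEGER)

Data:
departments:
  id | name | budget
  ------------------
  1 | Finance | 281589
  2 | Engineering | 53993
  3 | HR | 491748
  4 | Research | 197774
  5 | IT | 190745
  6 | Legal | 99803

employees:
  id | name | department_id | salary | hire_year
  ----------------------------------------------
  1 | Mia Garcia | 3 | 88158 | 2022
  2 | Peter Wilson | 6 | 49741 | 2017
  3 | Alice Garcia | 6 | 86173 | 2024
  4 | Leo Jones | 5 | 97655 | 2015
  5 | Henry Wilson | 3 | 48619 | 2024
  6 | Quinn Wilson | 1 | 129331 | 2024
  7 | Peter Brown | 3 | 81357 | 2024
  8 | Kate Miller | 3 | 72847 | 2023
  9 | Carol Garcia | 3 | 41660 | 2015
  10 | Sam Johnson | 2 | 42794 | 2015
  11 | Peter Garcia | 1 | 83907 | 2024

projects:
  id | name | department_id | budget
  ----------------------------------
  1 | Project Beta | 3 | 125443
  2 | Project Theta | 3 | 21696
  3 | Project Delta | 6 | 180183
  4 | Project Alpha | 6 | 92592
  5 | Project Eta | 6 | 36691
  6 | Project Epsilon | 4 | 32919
SELECT c.name, p.name AS department, c.budget FROM projects c JOIN departments p ON c.department_id = p.id WHERE p.budget >= 291474

Execution result:
name | department | budget
Project Beta | HR | 125443
Project Theta | HR | 21696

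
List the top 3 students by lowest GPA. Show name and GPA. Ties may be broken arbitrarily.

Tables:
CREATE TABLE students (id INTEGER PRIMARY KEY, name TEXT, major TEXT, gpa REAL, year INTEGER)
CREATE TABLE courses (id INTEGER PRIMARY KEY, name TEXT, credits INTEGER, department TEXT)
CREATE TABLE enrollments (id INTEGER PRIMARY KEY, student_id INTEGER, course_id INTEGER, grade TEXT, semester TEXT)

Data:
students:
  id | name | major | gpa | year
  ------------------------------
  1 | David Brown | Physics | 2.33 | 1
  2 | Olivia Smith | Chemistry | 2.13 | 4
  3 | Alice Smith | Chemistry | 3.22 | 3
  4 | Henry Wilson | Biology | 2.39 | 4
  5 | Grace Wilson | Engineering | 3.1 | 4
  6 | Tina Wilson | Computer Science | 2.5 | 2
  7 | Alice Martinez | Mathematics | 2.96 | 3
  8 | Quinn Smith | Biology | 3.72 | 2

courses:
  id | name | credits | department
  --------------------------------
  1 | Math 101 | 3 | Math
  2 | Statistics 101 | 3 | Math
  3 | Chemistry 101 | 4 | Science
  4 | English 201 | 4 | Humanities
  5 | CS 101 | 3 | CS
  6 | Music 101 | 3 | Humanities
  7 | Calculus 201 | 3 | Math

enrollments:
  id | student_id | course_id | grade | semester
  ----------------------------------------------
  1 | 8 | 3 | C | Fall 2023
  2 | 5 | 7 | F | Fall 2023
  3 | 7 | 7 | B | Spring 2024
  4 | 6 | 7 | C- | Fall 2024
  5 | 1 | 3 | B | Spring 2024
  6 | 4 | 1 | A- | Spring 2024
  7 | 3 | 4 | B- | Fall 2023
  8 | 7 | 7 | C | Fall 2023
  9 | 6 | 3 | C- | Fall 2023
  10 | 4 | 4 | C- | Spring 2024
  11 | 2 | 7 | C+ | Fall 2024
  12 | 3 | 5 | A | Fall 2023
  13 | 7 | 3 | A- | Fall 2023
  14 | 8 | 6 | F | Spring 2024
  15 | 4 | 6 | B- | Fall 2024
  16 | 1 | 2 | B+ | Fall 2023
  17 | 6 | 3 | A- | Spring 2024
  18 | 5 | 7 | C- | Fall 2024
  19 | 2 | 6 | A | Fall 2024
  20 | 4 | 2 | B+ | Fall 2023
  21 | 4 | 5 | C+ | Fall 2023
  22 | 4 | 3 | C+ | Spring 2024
SELECT name, gpa FROM students ORDER BY gpa ASC LIMIT 3

Execution result:
name | gpa
Olivia Smith | 2.13
David Brown | 2.33
Henry Wilson | 2.39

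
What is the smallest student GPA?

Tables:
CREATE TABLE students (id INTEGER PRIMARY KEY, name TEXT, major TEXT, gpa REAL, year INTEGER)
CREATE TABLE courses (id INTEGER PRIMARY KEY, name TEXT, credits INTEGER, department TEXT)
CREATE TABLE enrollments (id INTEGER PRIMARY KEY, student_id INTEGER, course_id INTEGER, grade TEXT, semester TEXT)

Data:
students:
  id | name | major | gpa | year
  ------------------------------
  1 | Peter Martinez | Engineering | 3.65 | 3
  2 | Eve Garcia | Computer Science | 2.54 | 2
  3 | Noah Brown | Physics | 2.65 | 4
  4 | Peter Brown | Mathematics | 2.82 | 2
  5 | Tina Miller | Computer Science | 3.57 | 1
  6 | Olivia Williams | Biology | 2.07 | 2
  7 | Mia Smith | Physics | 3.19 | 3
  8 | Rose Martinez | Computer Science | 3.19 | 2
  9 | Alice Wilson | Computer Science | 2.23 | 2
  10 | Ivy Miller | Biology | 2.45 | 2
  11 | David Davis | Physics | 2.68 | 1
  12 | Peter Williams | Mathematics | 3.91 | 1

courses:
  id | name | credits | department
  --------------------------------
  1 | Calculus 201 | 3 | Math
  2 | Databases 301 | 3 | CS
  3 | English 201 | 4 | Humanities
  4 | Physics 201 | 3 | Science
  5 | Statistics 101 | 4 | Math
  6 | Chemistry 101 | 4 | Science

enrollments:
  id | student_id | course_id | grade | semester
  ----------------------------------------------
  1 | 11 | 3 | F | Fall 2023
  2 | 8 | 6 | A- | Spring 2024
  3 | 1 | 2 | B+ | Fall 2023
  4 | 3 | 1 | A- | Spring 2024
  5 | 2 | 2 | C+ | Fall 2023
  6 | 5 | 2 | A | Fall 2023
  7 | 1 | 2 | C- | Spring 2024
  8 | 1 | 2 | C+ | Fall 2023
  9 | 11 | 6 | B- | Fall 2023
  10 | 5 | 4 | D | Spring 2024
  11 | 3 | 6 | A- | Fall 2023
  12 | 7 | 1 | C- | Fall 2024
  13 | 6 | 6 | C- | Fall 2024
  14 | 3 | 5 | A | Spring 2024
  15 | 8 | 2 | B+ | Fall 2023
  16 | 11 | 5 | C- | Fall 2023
SELECT MIN(gpa) FROM students

Execution result:
2.07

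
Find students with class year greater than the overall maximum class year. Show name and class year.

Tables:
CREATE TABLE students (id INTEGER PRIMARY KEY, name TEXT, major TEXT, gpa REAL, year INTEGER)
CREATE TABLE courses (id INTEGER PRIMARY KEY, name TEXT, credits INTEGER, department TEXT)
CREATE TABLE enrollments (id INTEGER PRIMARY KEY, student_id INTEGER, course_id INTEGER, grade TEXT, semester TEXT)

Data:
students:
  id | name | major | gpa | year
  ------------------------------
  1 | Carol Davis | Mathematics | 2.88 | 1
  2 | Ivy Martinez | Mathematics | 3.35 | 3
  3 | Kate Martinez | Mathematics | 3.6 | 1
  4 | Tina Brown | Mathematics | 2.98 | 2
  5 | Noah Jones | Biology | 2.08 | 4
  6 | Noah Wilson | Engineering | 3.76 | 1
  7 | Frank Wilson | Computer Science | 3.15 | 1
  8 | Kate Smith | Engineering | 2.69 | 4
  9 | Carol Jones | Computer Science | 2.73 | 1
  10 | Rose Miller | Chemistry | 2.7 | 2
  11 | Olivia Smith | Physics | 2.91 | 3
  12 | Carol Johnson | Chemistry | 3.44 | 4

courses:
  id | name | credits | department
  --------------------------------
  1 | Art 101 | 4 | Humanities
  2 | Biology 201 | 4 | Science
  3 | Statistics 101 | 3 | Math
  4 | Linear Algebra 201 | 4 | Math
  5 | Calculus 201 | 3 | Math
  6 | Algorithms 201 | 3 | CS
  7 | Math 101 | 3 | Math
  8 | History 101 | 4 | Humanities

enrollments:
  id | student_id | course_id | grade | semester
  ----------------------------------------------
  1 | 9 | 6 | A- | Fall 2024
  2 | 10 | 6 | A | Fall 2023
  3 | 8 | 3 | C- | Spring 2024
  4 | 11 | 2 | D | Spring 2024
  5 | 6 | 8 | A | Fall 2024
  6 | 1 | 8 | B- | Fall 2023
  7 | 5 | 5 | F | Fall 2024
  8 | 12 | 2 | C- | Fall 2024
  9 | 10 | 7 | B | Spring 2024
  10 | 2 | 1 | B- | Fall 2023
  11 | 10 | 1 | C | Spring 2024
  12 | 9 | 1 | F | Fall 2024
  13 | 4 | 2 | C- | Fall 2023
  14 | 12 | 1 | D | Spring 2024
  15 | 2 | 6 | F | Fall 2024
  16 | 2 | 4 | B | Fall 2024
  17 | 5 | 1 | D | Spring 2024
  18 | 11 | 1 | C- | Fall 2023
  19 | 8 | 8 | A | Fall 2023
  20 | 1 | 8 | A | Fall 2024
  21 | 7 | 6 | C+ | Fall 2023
SELECT name, year FROM students WHERE year > (SELECT MAX(year) FROM students)

Execution result:
(no rows)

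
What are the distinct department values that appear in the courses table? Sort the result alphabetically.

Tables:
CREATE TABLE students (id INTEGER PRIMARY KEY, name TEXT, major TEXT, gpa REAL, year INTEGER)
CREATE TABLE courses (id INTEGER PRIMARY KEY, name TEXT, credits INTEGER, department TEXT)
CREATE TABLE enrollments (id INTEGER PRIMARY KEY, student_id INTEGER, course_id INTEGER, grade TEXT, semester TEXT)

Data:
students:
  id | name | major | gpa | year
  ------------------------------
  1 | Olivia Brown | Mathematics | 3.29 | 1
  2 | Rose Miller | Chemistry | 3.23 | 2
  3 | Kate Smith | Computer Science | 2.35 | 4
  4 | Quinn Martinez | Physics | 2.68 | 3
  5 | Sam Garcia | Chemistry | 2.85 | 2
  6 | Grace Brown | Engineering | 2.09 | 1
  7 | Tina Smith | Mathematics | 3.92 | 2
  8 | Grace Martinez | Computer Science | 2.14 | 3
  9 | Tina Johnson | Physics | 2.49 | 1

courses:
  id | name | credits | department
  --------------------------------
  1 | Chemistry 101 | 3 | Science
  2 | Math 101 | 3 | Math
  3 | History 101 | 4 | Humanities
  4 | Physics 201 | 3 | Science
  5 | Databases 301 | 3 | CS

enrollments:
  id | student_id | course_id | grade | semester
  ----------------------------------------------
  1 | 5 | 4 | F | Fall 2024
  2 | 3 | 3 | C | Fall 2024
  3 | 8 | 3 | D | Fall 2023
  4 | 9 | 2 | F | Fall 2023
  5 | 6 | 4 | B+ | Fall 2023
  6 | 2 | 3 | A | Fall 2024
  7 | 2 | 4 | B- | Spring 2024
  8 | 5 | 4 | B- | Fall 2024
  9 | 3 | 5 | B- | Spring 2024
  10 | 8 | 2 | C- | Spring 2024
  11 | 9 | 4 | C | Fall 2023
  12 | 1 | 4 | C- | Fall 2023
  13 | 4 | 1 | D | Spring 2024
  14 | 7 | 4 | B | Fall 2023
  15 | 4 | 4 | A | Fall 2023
SELECT DISTINCT department FROM courses ORDER BY department

Execution result:
department
CS
Humanities
Math
Science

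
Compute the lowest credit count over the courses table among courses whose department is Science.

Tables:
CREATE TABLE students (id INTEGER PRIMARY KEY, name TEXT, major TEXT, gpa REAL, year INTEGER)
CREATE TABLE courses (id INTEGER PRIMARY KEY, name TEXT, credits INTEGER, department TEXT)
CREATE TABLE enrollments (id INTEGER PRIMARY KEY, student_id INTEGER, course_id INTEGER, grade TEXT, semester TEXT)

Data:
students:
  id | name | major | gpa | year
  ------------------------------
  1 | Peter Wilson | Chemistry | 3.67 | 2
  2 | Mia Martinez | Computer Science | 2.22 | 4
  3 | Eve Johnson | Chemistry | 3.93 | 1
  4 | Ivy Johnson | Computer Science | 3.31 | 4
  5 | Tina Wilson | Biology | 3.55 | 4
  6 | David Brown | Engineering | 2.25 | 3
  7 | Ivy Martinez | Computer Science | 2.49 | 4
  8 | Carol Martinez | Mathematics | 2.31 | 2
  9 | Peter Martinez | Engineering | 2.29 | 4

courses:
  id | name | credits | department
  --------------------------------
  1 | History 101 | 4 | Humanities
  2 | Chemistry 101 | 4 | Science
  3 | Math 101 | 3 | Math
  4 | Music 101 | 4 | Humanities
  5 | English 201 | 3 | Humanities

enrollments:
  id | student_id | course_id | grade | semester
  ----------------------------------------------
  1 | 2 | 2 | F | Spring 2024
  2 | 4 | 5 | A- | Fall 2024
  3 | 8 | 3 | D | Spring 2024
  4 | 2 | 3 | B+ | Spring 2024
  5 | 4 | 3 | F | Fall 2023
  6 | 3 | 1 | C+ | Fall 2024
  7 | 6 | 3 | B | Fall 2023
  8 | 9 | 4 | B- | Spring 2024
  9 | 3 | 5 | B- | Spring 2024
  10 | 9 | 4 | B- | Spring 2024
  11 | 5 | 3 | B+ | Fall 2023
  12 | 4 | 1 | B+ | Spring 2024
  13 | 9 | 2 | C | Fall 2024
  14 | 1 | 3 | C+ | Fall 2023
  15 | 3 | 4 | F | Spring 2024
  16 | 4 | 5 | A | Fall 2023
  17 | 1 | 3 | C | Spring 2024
SELECT MIN(credits) FROM courses WHERE department = 'Science'

Execution result:
4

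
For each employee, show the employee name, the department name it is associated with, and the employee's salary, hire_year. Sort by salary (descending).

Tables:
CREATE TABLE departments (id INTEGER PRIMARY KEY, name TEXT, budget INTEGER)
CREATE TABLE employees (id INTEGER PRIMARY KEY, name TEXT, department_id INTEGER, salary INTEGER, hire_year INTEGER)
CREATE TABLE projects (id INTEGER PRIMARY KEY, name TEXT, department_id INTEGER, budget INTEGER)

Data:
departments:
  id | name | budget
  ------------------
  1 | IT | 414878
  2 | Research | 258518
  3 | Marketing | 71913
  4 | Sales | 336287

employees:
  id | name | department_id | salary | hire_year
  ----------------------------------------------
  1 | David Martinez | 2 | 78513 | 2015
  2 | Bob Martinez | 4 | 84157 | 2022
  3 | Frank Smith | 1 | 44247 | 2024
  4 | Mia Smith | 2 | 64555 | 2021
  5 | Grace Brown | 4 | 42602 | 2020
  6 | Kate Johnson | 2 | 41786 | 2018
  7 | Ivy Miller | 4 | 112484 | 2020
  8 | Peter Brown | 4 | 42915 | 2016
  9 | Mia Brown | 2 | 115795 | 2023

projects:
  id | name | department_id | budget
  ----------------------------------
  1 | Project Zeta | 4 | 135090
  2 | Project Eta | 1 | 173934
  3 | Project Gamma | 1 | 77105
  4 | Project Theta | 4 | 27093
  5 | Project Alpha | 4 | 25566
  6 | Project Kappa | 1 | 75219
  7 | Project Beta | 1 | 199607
SELECT c.name, p.name AS department, c.salary, c.hire_year FROM employees c JOIN departments p ON c.department_id = p.id ORDER BY c.salary DESC

Execution result:
name | department | salary | hire_year
Mia Brown | Research | 115795 | 2023
Ivy Miller | Sales | 112484 | 2020
Bob Martinez | Sales | 84157 | 2022
David Martinez | Research | 78513 | 2015
Mia Smith | Research | 64555 | 2021
Frank Smith | IT | 44247 | 2024
Peter Brown | Sales | 42915 | 2016
Grace Brown | Sales | 42602 | 2020
Kate Johnson | Research | 41786 | 2018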